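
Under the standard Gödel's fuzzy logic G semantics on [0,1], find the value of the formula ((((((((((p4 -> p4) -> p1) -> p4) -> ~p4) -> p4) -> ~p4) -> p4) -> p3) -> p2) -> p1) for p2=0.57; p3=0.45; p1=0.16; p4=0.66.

(p4 -> p4): 0.66 ≤ 0.66, so result = 1
((p4 -> p4) -> p1): 1 > 0.16, so result = 0.16
(((p4 -> p4) -> p1) -> p4): 0.16 ≤ 0.66, so result = 1
~p4: Gödel ¬ of 0.66 = 0 (operand ≠ 0)
((((p4 -> p4) -> p1) -> p4) -> ~p4): 1 > 0, so result = 0
(((((p4 -> p4) -> p1) -> p4) -> ~p4) -> p4): 0 ≤ 0.66, so result = 1
~p4: Gödel ¬ of 0.66 = 0 (operand ≠ 0)
((((((p4 -> p4) -> p1) -> p4) -> ~p4) -> p4) -> ~p4): 1 > 0, so result = 0
(((((((p4 -> p4) -> p1) -> p4) -> ~p4) -> p4) -> ~p4) -> p4): 0 ≤ 0.66, so result = 1
((((((((p4 -> p4) -> p1) -> p4) -> ~p4) -> p4) -> ~p4) -> p4) -> p3): 1 > 0.45, so result = 0.45
(((((((((p4 -> p4) -> p1) -> p4) -> ~p4) -> p4) -> ~p4) -> p4) -> p3) -> p2): 0.45 ≤ 0.57, so result = 1
((((((((((p4 -> p4) -> p1) -> p4) -> ~p4) -> p4) -> ~p4) -> p4) -> p3) -> p2) -> p1): 1 > 0.16, so result = 0.16

0.16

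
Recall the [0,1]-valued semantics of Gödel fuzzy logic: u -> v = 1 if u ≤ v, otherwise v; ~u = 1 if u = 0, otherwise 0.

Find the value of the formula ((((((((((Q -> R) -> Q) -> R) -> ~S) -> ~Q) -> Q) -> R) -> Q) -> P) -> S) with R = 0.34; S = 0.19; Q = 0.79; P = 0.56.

0.19

(Q -> R): 0.79 > 0.34, so result = 0.34
((Q -> R) -> Q): 0.34 ≤ 0.79, so result = 1
(((Q -> R) -> Q) -> R): 1 > 0.34, so result = 0.34
~S: Gödel ¬ of 0.19 = 0 (operand ≠ 0)
((((Q -> R) -> Q) -> R) -> ~S): 0.34 > 0, so result = 0
~Q: Gödel ¬ of 0.79 = 0 (operand ≠ 0)
(((((Q -> R) -> Q) -> R) -> ~S) -> ~Q): 0 ≤ 0, so result = 1
((((((Q -> R) -> Q) -> R) -> ~S) -> ~Q) -> Q): 1 > 0.79, so result = 0.79
(((((((Q -> R) -> Q) -> R) -> ~S) -> ~Q) -> Q) -> R): 0.79 > 0.34, so result = 0.34
((((((((Q -> R) -> Q) -> R) -> ~S) -> ~Q) -> Q) -> R) -> Q): 0.34 ≤ 0.79, so result = 1
(((((((((Q -> R) -> Q) -> R) -> ~S) -> ~Q) -> Q) -> R) -> Q) -> P): 1 > 0.56, so result = 0.56
((((((((((Q -> R) -> Q) -> R) -> ~S) -> ~Q) -> Q) -> R) -> Q) -> P) -> S): 0.56 > 0.19, so result = 0.19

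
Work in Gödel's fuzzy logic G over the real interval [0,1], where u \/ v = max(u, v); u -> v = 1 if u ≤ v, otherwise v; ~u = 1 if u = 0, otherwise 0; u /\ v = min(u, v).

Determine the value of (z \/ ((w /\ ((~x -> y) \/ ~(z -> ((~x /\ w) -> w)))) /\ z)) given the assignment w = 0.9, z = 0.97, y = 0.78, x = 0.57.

~x: Gödel ¬ of 0.57 = 0 (operand ≠ 0)
(~x -> y): 0 ≤ 0.78, so result = 1
~x: Gödel ¬ of 0.57 = 0 (operand ≠ 0)
(~x /\ w) = min(0, 0.9) = 0
((~x /\ w) -> w): 0 ≤ 0.9, so result = 1
(z -> ((~x /\ w) -> w)): 0.97 ≤ 1, so result = 1
~(z -> ((~x /\ w) -> w)): Gödel ¬ of 1 = 0 (operand ≠ 0)
((~x -> y) \/ ~(z -> ((~x /\ w) -> w))) = max(1, 0) = 1
(w /\ ((~x -> y) \/ ~(z -> ((~x /\ w) -> w)))) = min(0.9, 1) = 0.9
((w /\ ((~x -> y) \/ ~(z -> ((~x /\ w) -> w)))) /\ z) = min(0.9, 0.97) = 0.9
(z \/ ((w /\ ((~x -> y) \/ ~(z -> ((~x /\ w) -> w)))) /\ z)) = max(0.97, 0.9) = 0.97

0.97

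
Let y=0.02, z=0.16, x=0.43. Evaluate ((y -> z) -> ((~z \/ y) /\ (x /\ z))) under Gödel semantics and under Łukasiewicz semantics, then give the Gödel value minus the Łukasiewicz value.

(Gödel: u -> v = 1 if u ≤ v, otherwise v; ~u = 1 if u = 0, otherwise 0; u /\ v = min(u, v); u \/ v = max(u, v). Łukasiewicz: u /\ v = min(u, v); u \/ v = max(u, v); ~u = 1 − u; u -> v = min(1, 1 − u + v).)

Gödel evaluation:
  (y -> z): 0.02 ≤ 0.16, so result = 1
  ~z: Gödel ¬ of 0.16 = 0 (operand ≠ 0)
  (~z \/ y) = max(0, 0.02) = 0.02
  (x /\ z) = min(0.43, 0.16) = 0.16
  ((~z \/ y) /\ (x /\ z)) = min(0.02, 0.16) = 0.02
  ((y -> z) -> ((~z \/ y) /\ (x /\ z))): 1 > 0.02, so result = 0.02
  Gödel value = 0.02
Łukasiewicz evaluation:
  (y -> z): min(1, 1 − 0.02 + 0.16) = 1
  ~z: Łukasiewicz ¬ gives 1 − 0.16 = 0.84
  (~z \/ y) = max(0.84, 0.02) = 0.84
  (x /\ z) = min(0.43, 0.16) = 0.16
  ((~z \/ y) /\ (x /\ z)) = min(0.84, 0.16) = 0.16
  ((y -> z) -> ((~z \/ y) /\ (x /\ z))): min(1, 1 − 1 + 0.16) = 0.16
  Łukasiewicz value = 0.16
Difference: 0.02 − 0.16 = -0.14

-0.14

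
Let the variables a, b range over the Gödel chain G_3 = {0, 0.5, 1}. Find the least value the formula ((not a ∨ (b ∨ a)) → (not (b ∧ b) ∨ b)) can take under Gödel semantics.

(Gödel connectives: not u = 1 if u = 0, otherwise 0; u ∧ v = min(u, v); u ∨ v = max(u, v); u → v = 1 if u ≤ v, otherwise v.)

0.50

The minimum is attained at a = 0, b = 0.5:
  not a: Gödel ¬ of 0 = 1 (operand is 0)
  (b ∨ a) = max(0.5, 0) = 0.5
  (not a ∨ (b ∨ a)) = max(1, 0.5) = 1
  (b ∧ b) = min(0.5, 0.5) = 0.5
  not (b ∧ b): Gödel ¬ of 0.5 = 0 (operand ≠ 0)
  (not (b ∧ b) ∨ b) = max(0, 0.5) = 0.5
  ((not a ∨ (b ∨ a)) → (not (b ∧ b) ∨ b)): 1 > 0.5, so result = 0.5
Checking all 9 assignments confirms none give a value below 0.50.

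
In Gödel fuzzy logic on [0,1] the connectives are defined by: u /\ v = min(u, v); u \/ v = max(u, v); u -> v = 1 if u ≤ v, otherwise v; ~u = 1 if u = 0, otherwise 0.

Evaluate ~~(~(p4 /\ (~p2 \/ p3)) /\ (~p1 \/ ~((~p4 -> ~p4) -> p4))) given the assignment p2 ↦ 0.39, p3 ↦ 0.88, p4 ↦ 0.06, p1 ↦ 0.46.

~p2: Gödel ¬ of 0.39 = 0 (operand ≠ 0)
(~p2 \/ p3) = max(0, 0.88) = 0.88
(p4 /\ (~p2 \/ p3)) = min(0.06, 0.88) = 0.06
~(p4 /\ (~p2 \/ p3)): Gödel ¬ of 0.06 = 0 (operand ≠ 0)
~p1: Gödel ¬ of 0.46 = 0 (operand ≠ 0)
~p4: Gödel ¬ of 0.06 = 0 (operand ≠ 0)
~p4: Gödel ¬ of 0.06 = 0 (operand ≠ 0)
(~p4 -> ~p4): 0 ≤ 0, so result = 1
((~p4 -> ~p4) -> p4): 1 > 0.06, so result = 0.06
~((~p4 -> ~p4) -> p4): Gödel ¬ of 0.06 = 0 (operand ≠ 0)
(~p1 \/ ~((~p4 -> ~p4) -> p4)) = max(0, 0) = 0
(~(p4 /\ (~p2 \/ p3)) /\ (~p1 \/ ~((~p4 -> ~p4) -> p4))) = min(0, 0) = 0
~(~(p4 /\ (~p2 \/ p3)) /\ (~p1 \/ ~((~p4 -> ~p4) -> p4))): Gödel ¬ of 0 = 1 (operand is 0)
~~(~(p4 /\ (~p2 \/ p3)) /\ (~p1 \/ ~((~p4 -> ~p4) -> p4))): Gödel ¬ of 1 = 0 (operand ≠ 0)

0.00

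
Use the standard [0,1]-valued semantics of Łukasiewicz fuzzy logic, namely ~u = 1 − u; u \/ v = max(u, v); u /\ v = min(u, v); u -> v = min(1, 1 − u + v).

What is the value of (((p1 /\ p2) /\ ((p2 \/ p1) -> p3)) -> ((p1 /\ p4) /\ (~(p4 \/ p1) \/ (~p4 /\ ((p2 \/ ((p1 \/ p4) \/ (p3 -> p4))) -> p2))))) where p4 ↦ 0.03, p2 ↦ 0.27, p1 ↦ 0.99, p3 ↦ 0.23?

(p1 /\ p2) = min(0.99, 0.27) = 0.27
(p2 \/ p1) = max(0.27, 0.99) = 0.99
((p2 \/ p1) -> p3): min(1, 1 − 0.99 + 0.23) = 0.24
((p1 /\ p2) /\ ((p2 \/ p1) -> p3)) = min(0.27, 0.24) = 0.24
(p1 /\ p4) = min(0.99, 0.03) = 0.03
(p4 \/ p1) = max(0.03, 0.99) = 0.99
~(p4 \/ p1): Łukasiewicz ¬ gives 1 − 0.99 = 0.01
~p4: Łukasiewicz ¬ gives 1 − 0.03 = 0.97
(p1 \/ p4) = max(0.99, 0.03) = 0.99
(p3 -> p4): min(1, 1 − 0.23 + 0.03) = 0.8
((p1 \/ p4) \/ (p3 -> p4)) = max(0.99, 0.8) = 0.99
(p2 \/ ((p1 \/ p4) \/ (p3 -> p4))) = max(0.27, 0.99) = 0.99
((p2 \/ ((p1 \/ p4) \/ (p3 -> p4))) -> p2): min(1, 1 − 0.99 + 0.27) = 0.28
(~p4 /\ ((p2 \/ ((p1 \/ p4) \/ (p3 -> p4))) -> p2)) = min(0.97, 0.28) = 0.28
(~(p4 \/ p1) \/ (~p4 /\ ((p2 \/ ((p1 \/ p4) \/ (p3 -> p4))) -> p2))) = max(0.01, 0.28) = 0.28
((p1 /\ p4) /\ (~(p4 \/ p1) \/ (~p4 /\ ((p2 \/ ((p1 \/ p4) \/ (p3 -> p4))) -> p2)))) = min(0.03, 0.28) = 0.03
(((p1 /\ p2) /\ ((p2 \/ p1) -> p3)) -> ((p1 /\ p4) /\ (~(p4 \/ p1) \/ (~p4 /\ ((p2 \/ ((p1 \/ p4) \/ (p3 -> p4))) -> p2))))): min(1, 1 − 0.24 + 0.03) = 0.79

0.79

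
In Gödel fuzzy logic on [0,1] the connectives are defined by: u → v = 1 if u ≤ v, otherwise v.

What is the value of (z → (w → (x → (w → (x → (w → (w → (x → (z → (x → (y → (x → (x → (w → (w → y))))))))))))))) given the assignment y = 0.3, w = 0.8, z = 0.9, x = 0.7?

1.00

(w → y): 0.8 > 0.3, so result = 0.3
(w → (w → y)): 0.8 > 0.3, so result = 0.3
(x → (w → (w → y))): 0.7 > 0.3, so result = 0.3
(x → (x → (w → (w → y)))): 0.7 > 0.3, so result = 0.3
(y → (x → (x → (w → (w → y))))): 0.3 ≤ 0.3, so result = 1
(x → (y → (x → (x → (w → (w → y)))))): 0.7 ≤ 1, so result = 1
(z → (x → (y → (x → (x → (w → (w → y))))))): 0.9 ≤ 1, so result = 1
(x → (z → (x → (y → (x → (x → (w → (w → y)))))))): 0.7 ≤ 1, so result = 1
(w → (x → (z → (x → (y → (x → (x → (w → (w → y))))))))): 0.8 ≤ 1, so result = 1
(w → (w → (x → (z → (x → (y → (x → (x → (w → (w → y)))))))))): 0.8 ≤ 1, so result = 1
(x → (w → (w → (x → (z → (x → (y → (x → (x → (w → (w → y))))))))))): 0.7 ≤ 1, so result = 1
(w → (x → (w → (w → (x → (z → (x → (y → (x → (x → (w → (w → y)))))))))))): 0.8 ≤ 1, so result = 1
(x → (w → (x → (w → (w → (x → (z → (x → (y → (x → (x → (w → (w → y))))))))))))): 0.7 ≤ 1, so result = 1
(w → (x → (w → (x → (w → (w → (x → (z → (x → (y → (x → (x → (w → (w → y)))))))))))))): 0.8 ≤ 1, so result = 1
(z → (w → (x → (w → (x → (w → (w → (x → (z → (x → (y → (x → (x → (w → (w → y))))))))))))))): 0.9 ≤ 1, so result = 1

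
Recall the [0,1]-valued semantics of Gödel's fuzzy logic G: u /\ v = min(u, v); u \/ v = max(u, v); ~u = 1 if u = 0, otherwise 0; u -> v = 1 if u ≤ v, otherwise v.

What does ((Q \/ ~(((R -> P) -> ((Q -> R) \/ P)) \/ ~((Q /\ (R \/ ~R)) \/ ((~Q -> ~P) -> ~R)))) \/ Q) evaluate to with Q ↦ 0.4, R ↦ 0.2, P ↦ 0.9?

(R -> P): 0.2 ≤ 0.9, so result = 1
(Q -> R): 0.4 > 0.2, so result = 0.2
((Q -> R) \/ P) = max(0.2, 0.9) = 0.9
((R -> P) -> ((Q -> R) \/ P)): 1 > 0.9, so result = 0.9
~R: Gödel ¬ of 0.2 = 0 (operand ≠ 0)
(R \/ ~R) = max(0.2, 0) = 0.2
(Q /\ (R \/ ~R)) = min(0.4, 0.2) = 0.2
~Q: Gödel ¬ of 0.4 = 0 (operand ≠ 0)
~P: Gödel ¬ of 0.9 = 0 (operand ≠ 0)
(~Q -> ~P): 0 ≤ 0, so result = 1
~R: Gödel ¬ of 0.2 = 0 (operand ≠ 0)
((~Q -> ~P) -> ~R): 1 > 0, so result = 0
((Q /\ (R \/ ~R)) \/ ((~Q -> ~P) -> ~R)) = max(0.2, 0) = 0.2
~((Q /\ (R \/ ~R)) \/ ((~Q -> ~P) -> ~R)): Gödel ¬ of 0.2 = 0 (operand ≠ 0)
(((R -> P) -> ((Q -> R) \/ P)) \/ ~((Q /\ (R \/ ~R)) \/ ((~Q -> ~P) -> ~R))) = max(0.9, 0) = 0.9
~(((R -> P) -> ((Q -> R) \/ P)) \/ ~((Q /\ (R \/ ~R)) \/ ((~Q -> ~P) -> ~R))): Gödel ¬ of 0.9 = 0 (operand ≠ 0)
(Q \/ ~(((R -> P) -> ((Q -> R) \/ P)) \/ ~((Q /\ (R \/ ~R)) \/ ((~Q -> ~P) -> ~R)))) = max(0.4, 0) = 0.4
((Q \/ ~(((R -> P) -> ((Q -> R) \/ P)) \/ ~((Q /\ (R \/ ~R)) \/ ((~Q -> ~P) -> ~R)))) \/ Q) = max(0.4, 0.4) = 0.4

0.40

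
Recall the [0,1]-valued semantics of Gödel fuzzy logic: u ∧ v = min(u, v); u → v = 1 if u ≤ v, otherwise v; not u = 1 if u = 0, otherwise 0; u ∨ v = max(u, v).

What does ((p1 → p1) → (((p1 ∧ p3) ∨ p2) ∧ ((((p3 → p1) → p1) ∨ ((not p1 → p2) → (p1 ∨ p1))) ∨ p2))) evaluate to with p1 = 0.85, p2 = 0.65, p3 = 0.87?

(p1 → p1): 0.85 ≤ 0.85, so result = 1
(p1 ∧ p3) = min(0.85, 0.87) = 0.85
((p1 ∧ p3) ∨ p2) = max(0.85, 0.65) = 0.85
(p3 → p1): 0.87 > 0.85, so result = 0.85
((p3 → p1) → p1): 0.85 ≤ 0.85, so result = 1
not p1: Gödel ¬ of 0.85 = 0 (operand ≠ 0)
(not p1 → p2): 0 ≤ 0.65, so result = 1
(p1 ∨ p1) = max(0.85, 0.85) = 0.85
((not p1 → p2) → (p1 ∨ p1)): 1 > 0.85, so result = 0.85
(((p3 → p1) → p1) ∨ ((not p1 → p2) → (p1 ∨ p1))) = max(1, 0.85) = 1
((((p3 → p1) → p1) ∨ ((not p1 → p2) → (p1 ∨ p1))) ∨ p2) = max(1, 0.65) = 1
(((p1 ∧ p3) ∨ p2) ∧ ((((p3 → p1) → p1) ∨ ((not p1 → p2) → (p1 ∨ p1))) ∨ p2)) = min(0.85, 1) = 0.85
((p1 → p1) → (((p1 ∧ p3) ∨ p2) ∧ ((((p3 → p1) → p1) ∨ ((not p1 → p2) → (p1 ∨ p1))) ∨ p2))): 1 > 0.85, so result = 0.85

0.85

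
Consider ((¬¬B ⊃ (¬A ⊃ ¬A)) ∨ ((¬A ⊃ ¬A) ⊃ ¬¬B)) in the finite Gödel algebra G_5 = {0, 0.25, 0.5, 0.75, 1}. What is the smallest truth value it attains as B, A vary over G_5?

1.00

Every assignment gives 1. For instance at B = 0, A = 0:
  ¬B: Gödel ¬ of 0 = 1 (operand is 0)
  ¬¬B: Gödel ¬ of 1 = 0 (operand ≠ 0)
  ¬A: Gödel ¬ of 0 = 1 (operand is 0)
  ¬A: Gödel ¬ of 0 = 1 (operand is 0)
  (¬A ⊃ ¬A): 1 ≤ 1, so result = 1
  (¬¬B ⊃ (¬A ⊃ ¬A)): 0 ≤ 1, so result = 1
  ¬A: Gödel ¬ of 0 = 1 (operand is 0)
  ¬A: Gödel ¬ of 0 = 1 (operand is 0)
  (¬A ⊃ ¬A): 1 ≤ 1, so result = 1
  ¬B: Gödel ¬ of 0 = 1 (operand is 0)
  ¬¬B: Gödel ¬ of 1 = 0 (operand ≠ 0)
  ((¬A ⊃ ¬A) ⊃ ¬¬B): 1 > 0, so result = 0
  ((¬¬B ⊃ (¬A ⊃ ¬A)) ∨ ((¬A ⊃ ¬A) ⊃ ¬¬B)) = max(1, 0) = 1
All 25 assignments give value 1 — the formula is a G_5-tautology.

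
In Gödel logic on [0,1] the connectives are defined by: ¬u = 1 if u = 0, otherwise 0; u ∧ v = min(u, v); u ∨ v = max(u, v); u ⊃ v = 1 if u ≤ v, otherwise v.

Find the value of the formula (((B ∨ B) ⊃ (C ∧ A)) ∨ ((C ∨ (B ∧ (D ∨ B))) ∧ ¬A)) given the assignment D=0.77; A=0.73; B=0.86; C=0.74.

(B ∨ B) = max(0.86, 0.86) = 0.86
(C ∧ A) = min(0.74, 0.73) = 0.73
((B ∨ B) ⊃ (C ∧ A)): 0.86 > 0.73, so result = 0.73
(D ∨ B) = max(0.77, 0.86) = 0.86
(B ∧ (D ∨ B)) = min(0.86, 0.86) = 0.86
(C ∨ (B ∧ (D ∨ B))) = max(0.74, 0.86) = 0.86
¬A: Gödel ¬ of 0.73 = 0 (operand ≠ 0)
((C ∨ (B ∧ (D ∨ B))) ∧ ¬A) = min(0.86, 0) = 0
(((B ∨ B) ⊃ (C ∧ A)) ∨ ((C ∨ (B ∧ (D ∨ B))) ∧ ¬A)) = max(0.73, 0) = 0.73

0.73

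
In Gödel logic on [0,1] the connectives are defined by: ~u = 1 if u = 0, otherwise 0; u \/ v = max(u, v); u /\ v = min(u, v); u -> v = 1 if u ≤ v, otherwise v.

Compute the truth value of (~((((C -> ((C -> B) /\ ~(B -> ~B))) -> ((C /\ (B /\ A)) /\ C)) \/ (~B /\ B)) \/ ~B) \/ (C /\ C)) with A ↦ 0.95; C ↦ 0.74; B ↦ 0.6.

(C -> B): 0.74 > 0.6, so result = 0.6
~B: Gödel ¬ of 0.6 = 0 (operand ≠ 0)
(B -> ~B): 0.6 > 0, so result = 0
~(B -> ~B): Gödel ¬ of 0 = 1 (operand is 0)
((C -> B) /\ ~(B -> ~B)) = min(0.6, 1) = 0.6
(C -> ((C -> B) /\ ~(B -> ~B))): 0.74 > 0.6, so result = 0.6
(B /\ A) = min(0.6, 0.95) = 0.6
(C /\ (B /\ A)) = min(0.74, 0.6) = 0.6
((C /\ (B /\ A)) /\ C) = min(0.6, 0.74) = 0.6
((C -> ((C -> B) /\ ~(B -> ~B))) -> ((C /\ (B /\ A)) /\ C)): 0.6 ≤ 0.6, so result = 1
~B: Gödel ¬ of 0.6 = 0 (operand ≠ 0)
(~B /\ B) = min(0, 0.6) = 0
(((C -> ((C -> B) /\ ~(B -> ~B))) -> ((C /\ (B /\ A)) /\ C)) \/ (~B /\ B)) = max(1, 0) = 1
~B: Gödel ¬ of 0.6 = 0 (operand ≠ 0)
((((C -> ((C -> B) /\ ~(B -> ~B))) -> ((C /\ (B /\ A)) /\ C)) \/ (~B /\ B)) \/ ~B) = max(1, 0) = 1
~((((C -> ((C -> B) /\ ~(B -> ~B))) -> ((C /\ (B /\ A)) /\ C)) \/ (~B /\ B)) \/ ~B): Gödel ¬ of 1 = 0 (operand ≠ 0)
(C /\ C) = min(0.74, 0.74) = 0.74
(~((((C -> ((C -> B) /\ ~(B -> ~B))) -> ((C /\ (B /\ A)) /\ C)) \/ (~B /\ B)) \/ ~B) \/ (C /\ C)) = max(0, 0.74) = 0.74

0.74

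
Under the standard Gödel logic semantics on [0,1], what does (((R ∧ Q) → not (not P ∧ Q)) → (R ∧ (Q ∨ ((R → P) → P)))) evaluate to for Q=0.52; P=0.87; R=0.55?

0.55

(R ∧ Q) = min(0.55, 0.52) = 0.52
not P: Gödel ¬ of 0.87 = 0 (operand ≠ 0)
(not P ∧ Q) = min(0, 0.52) = 0
not (not P ∧ Q): Gödel ¬ of 0 = 1 (operand is 0)
((R ∧ Q) → not (not P ∧ Q)): 0.52 ≤ 1, so result = 1
(R → P): 0.55 ≤ 0.87, so result = 1
((R → P) → P): 1 > 0.87, so result = 0.87
(Q ∨ ((R → P) → P)) = max(0.52, 0.87) = 0.87
(R ∧ (Q ∨ ((R → P) → P))) = min(0.55, 0.87) = 0.55
(((R ∧ Q) → not (not P ∧ Q)) → (R ∧ (Q ∨ ((R → P) → P)))): 1 > 0.55, so result = 0.55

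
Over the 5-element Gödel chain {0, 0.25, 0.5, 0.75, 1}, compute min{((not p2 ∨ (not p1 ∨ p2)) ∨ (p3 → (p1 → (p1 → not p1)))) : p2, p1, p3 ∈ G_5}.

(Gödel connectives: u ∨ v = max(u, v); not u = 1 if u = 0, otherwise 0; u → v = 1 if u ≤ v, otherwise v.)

The minimum is attained at p2 = 0.25, p1 = 0.25, p3 = 0.25:
  not p2: Gödel ¬ of 0.25 = 0 (operand ≠ 0)
  not p1: Gödel ¬ of 0.25 = 0 (operand ≠ 0)
  (not p1 ∨ p2) = max(0, 0.25) = 0.25
  (not p2 ∨ (not p1 ∨ p2)) = max(0, 0.25) = 0.25
  not p1: Gödel ¬ of 0.25 = 0 (operand ≠ 0)
  (p1 → not p1): 0.25 > 0, so result = 0
  (p1 → (p1 → not p1)): 0.25 > 0, so result = 0
  (p3 → (p1 → (p1 → not p1))): 0.25 > 0, so result = 0
  ((not p2 ∨ (not p1 ∨ p2)) ∨ (p3 → (p1 → (p1 → not p1)))) = max(0.25, 0) = 0.25
Checking all 125 assignments confirms none give a value below 0.25.

0.25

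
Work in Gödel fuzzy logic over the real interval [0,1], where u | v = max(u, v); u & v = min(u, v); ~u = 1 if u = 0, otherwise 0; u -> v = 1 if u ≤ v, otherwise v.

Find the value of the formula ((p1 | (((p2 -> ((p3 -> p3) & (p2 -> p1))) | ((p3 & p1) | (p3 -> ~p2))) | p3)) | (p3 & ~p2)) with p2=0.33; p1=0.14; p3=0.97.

(p3 -> p3): 0.97 ≤ 0.97, so result = 1
(p2 -> p1): 0.33 > 0.14, so result = 0.14
((p3 -> p3) & (p2 -> p1)) = min(1, 0.14) = 0.14
(p2 -> ((p3 -> p3) & (p2 -> p1))): 0.33 > 0.14, so result = 0.14
(p3 & p1) = min(0.97, 0.14) = 0.14
~p2: Gödel ¬ of 0.33 = 0 (operand ≠ 0)
(p3 -> ~p2): 0.97 > 0, so result = 0
((p3 & p1) | (p3 -> ~p2)) = max(0.14, 0) = 0.14
((p2 -> ((p3 -> p3) & (p2 -> p1))) | ((p3 & p1) | (p3 -> ~p2))) = max(0.14, 0.14) = 0.14
(((p2 -> ((p3 -> p3) & (p2 -> p1))) | ((p3 & p1) | (p3 -> ~p2))) | p3) = max(0.14, 0.97) = 0.97
(p1 | (((p2 -> ((p3 -> p3) & (p2 -> p1))) | ((p3 & p1) | (p3 -> ~p2))) | p3)) = max(0.14, 0.97) = 0.97
~p2: Gödel ¬ of 0.33 = 0 (operand ≠ 0)
(p3 & ~p2) = min(0.97, 0) = 0
((p1 | (((p2 -> ((p3 -> p3) & (p2 -> p1))) | ((p3 & p1) | (p3 -> ~p2))) | p3)) | (p3 & ~p2)) = max(0.97, 0) = 0.97

0.97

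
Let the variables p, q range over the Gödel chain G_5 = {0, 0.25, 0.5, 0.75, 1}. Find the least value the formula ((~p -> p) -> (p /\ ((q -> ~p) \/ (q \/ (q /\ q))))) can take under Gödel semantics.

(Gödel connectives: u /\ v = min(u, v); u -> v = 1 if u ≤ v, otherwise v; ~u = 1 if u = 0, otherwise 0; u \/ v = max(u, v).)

0.25

The minimum is attained at p = 0.25, q = 0:
  ~p: Gödel ¬ of 0.25 = 0 (operand ≠ 0)
  (~p -> p): 0 ≤ 0.25, so result = 1
  ~p: Gödel ¬ of 0.25 = 0 (operand ≠ 0)
  (q -> ~p): 0 ≤ 0, so result = 1
  (q /\ q) = min(0, 0) = 0
  (q \/ (q /\ q)) = max(0, 0) = 0
  ((q -> ~p) \/ (q \/ (q /\ q))) = max(1, 0) = 1
  (p /\ ((q -> ~p) \/ (q \/ (q /\ q)))) = min(0.25, 1) = 0.25
  ((~p -> p) -> (p /\ ((q -> ~p) \/ (q \/ (q /\ q))))): 1 > 0.25, so result = 0.25
Checking all 25 assignments confirms none give a value below 0.25.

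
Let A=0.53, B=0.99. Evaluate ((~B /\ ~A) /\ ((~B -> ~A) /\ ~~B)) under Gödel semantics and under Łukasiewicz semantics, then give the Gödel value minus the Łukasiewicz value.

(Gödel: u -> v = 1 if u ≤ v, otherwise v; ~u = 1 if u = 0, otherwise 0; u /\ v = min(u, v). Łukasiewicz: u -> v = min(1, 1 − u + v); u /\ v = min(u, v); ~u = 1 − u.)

-0.01

Gödel evaluation:
  ~B: Gödel ¬ of 0.99 = 0 (operand ≠ 0)
  ~A: Gödel ¬ of 0.53 = 0 (operand ≠ 0)
  (~B /\ ~A) = min(0, 0) = 0
  ~B: Gödel ¬ of 0.99 = 0 (operand ≠ 0)
  ~A: Gödel ¬ of 0.53 = 0 (operand ≠ 0)
  (~B -> ~A): 0 ≤ 0, so result = 1
  ~B: Gödel ¬ of 0.99 = 0 (operand ≠ 0)
  ~~B: Gödel ¬ of 0 = 1 (operand is 0)
  ((~B -> ~A) /\ ~~B) = min(1, 1) = 1
  ((~B /\ ~A) /\ ((~B -> ~A) /\ ~~B)) = min(0, 1) = 0
  Gödel value = 0
Łukasiewicz evaluation:
  ~B: Łukasiewicz ¬ gives 1 − 0.99 = 0.01
  ~A: Łukasiewicz ¬ gives 1 − 0.53 = 0.47
  (~B /\ ~A) = min(0.01, 0.47) = 0.01
  ~B: Łukasiewicz ¬ gives 1 − 0.99 = 0.01
  ~A: Łukasiewicz ¬ gives 1 − 0.53 = 0.47
  (~B -> ~A): min(1, 1 − 0.01 + 0.47) = 1
  ~B: Łukasiewicz ¬ gives 1 − 0.99 = 0.01
  ~~B: Łukasiewicz ¬ gives 1 − 0.01 = 0.99
  ((~B -> ~A) /\ ~~B) = min(1, 0.99) = 0.99
  ((~B /\ ~A) /\ ((~B -> ~A) /\ ~~B)) = min(0.01, 0.99) = 0.01
  Łukasiewicz value = 0.01
Difference: 0 − 0.01 = -0.01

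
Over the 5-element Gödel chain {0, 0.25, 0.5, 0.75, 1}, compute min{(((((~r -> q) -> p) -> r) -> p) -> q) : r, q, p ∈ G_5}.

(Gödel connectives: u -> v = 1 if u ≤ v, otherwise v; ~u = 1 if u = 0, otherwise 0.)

The minimum is attained at r = 0, q = 0, p = 0:
  ~r: Gödel ¬ of 0 = 1 (operand is 0)
  (~r -> q): 1 > 0, so result = 0
  ((~r -> q) -> p): 0 ≤ 0, so result = 1
  (((~r -> q) -> p) -> r): 1 > 0, so result = 0
  ((((~r -> q) -> p) -> r) -> p): 0 ≤ 0, so result = 1
  (((((~r -> q) -> p) -> r) -> p) -> q): 1 > 0, so result = 0
Checking all 125 assignments confirms none give a value below 0.00.

0.00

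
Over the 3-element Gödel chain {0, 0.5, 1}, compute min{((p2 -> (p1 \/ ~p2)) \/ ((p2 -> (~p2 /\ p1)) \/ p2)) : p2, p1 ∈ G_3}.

0.50

The minimum is attained at p2 = 0.5, p1 = 0:
  ~p2: Gödel ¬ of 0.5 = 0 (operand ≠ 0)
  (p1 \/ ~p2) = max(0, 0) = 0
  (p2 -> (p1 \/ ~p2)): 0.5 > 0, so result = 0
  ~p2: Gödel ¬ of 0.5 = 0 (operand ≠ 0)
  (~p2 /\ p1) = min(0, 0) = 0
  (p2 -> (~p2 /\ p1)): 0.5 > 0, so result = 0
  ((p2 -> (~p2 /\ p1)) \/ p2) = max(0, 0.5) = 0.5
  ((p2 -> (p1 \/ ~p2)) \/ ((p2 -> (~p2 /\ p1)) \/ p2)) = max(0, 0.5) = 0.5
Checking all 9 assignments confirms none give a value below 0.50.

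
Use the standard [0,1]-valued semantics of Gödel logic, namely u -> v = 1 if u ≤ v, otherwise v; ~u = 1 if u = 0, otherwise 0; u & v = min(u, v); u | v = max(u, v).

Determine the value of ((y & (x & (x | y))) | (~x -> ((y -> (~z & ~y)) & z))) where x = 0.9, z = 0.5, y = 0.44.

(x | y) = max(0.9, 0.44) = 0.9
(x & (x | y)) = min(0.9, 0.9) = 0.9
(y & (x & (x | y))) = min(0.44, 0.9) = 0.44
~x: Gödel ¬ of 0.9 = 0 (operand ≠ 0)
~z: Gödel ¬ of 0.5 = 0 (operand ≠ 0)
~y: Gödel ¬ of 0.44 = 0 (operand ≠ 0)
(~z & ~y) = min(0, 0) = 0
(y -> (~z & ~y)): 0.44 > 0, so result = 0
((y -> (~z & ~y)) & z) = min(0, 0.5) = 0
(~x -> ((y -> (~z & ~y)) & z)): 0 ≤ 0, so result = 1
((y & (x & (x | y))) | (~x -> ((y -> (~z & ~y)) & z))) = max(0.44, 1) = 1

1.00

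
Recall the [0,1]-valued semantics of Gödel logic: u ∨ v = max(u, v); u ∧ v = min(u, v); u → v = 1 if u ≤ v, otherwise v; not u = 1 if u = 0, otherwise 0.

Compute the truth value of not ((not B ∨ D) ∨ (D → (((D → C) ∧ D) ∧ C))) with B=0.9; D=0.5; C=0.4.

0.00

not B: Gödel ¬ of 0.9 = 0 (operand ≠ 0)
(not B ∨ D) = max(0, 0.5) = 0.5
(D → C): 0.5 > 0.4, so result = 0.4
((D → C) ∧ D) = min(0.4, 0.5) = 0.4
(((D → C) ∧ D) ∧ C) = min(0.4, 0.4) = 0.4
(D → (((D → C) ∧ D) ∧ C)): 0.5 > 0.4, so result = 0.4
((not B ∨ D) ∨ (D → (((D → C) ∧ D) ∧ C))) = max(0.5, 0.4) = 0.5
not ((not B ∨ D) ∨ (D → (((D → C) ∧ D) ∧ C))): Gödel ¬ of 0.5 = 0 (operand ≠ 0)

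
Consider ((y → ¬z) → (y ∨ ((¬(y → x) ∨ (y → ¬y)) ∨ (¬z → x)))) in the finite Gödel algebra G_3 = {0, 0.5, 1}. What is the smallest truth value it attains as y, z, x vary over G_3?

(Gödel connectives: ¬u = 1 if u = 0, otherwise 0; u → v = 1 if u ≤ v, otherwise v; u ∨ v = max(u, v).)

The minimum is attained at y = 0.5, z = 0, x = 0.5:
  ¬z: Gödel ¬ of 0 = 1 (operand is 0)
  (y → ¬z): 0.5 ≤ 1, so result = 1
  (y → x): 0.5 ≤ 0.5, so result = 1
  ¬(y → x): Gödel ¬ of 1 = 0 (operand ≠ 0)
  ¬y: Gödel ¬ of 0.5 = 0 (operand ≠ 0)
  (y → ¬y): 0.5 > 0, so result = 0
  (¬(y → x) ∨ (y → ¬y)) = max(0, 0) = 0
  ¬z: Gödel ¬ of 0 = 1 (operand is 0)
  (¬z → x): 1 > 0.5, so result = 0.5
  ((¬(y → x) ∨ (y → ¬y)) ∨ (¬z → x)) = max(0, 0.5) = 0.5
  (y ∨ ((¬(y → x) ∨ (y → ¬y)) ∨ (¬z → x))) = max(0.5, 0.5) = 0.5
  ((y → ¬z) → (y ∨ ((¬(y → x) ∨ (y → ¬y)) ∨ (¬z → x)))): 1 > 0.5, so result = 0.5
Checking all 27 assignments confirms none give a value below 0.50.

0.50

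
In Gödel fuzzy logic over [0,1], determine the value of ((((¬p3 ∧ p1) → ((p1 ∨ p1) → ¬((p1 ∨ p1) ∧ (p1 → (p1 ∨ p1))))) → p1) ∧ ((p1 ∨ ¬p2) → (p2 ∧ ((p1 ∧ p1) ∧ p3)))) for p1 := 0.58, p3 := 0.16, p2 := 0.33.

¬p3: Gödel ¬ of 0.16 = 0 (operand ≠ 0)
(¬p3 ∧ p1) = min(0, 0.58) = 0
(p1 ∨ p1) = max(0.58, 0.58) = 0.58
(p1 ∨ p1) = max(0.58, 0.58) = 0.58
(p1 ∨ p1) = max(0.58, 0.58) = 0.58
(p1 → (p1 ∨ p1)): 0.58 ≤ 0.58, so result = 1
((p1 ∨ p1) ∧ (p1 → (p1 ∨ p1))) = min(0.58, 1) = 0.58
¬((p1 ∨ p1) ∧ (p1 → (p1 ∨ p1))): Gödel ¬ of 0.58 = 0 (operand ≠ 0)
((p1 ∨ p1) → ¬((p1 ∨ p1) ∧ (p1 → (p1 ∨ p1)))): 0.58 > 0, so result = 0
((¬p3 ∧ p1) → ((p1 ∨ p1) → ¬((p1 ∨ p1) ∧ (p1 → (p1 ∨ p1))))): 0 ≤ 0, so result = 1
(((¬p3 ∧ p1) → ((p1 ∨ p1) → ¬((p1 ∨ p1) ∧ (p1 → (p1 ∨ p1))))) → p1): 1 > 0.58, so result = 0.58
¬p2: Gödel ¬ of 0.33 = 0 (operand ≠ 0)
(p1 ∨ ¬p2) = max(0.58, 0) = 0.58
(p1 ∧ p1) = min(0.58, 0.58) = 0.58
((p1 ∧ p1) ∧ p3) = min(0.58, 0.16) = 0.16
(p2 ∧ ((p1 ∧ p1) ∧ p3)) = min(0.33, 0.16) = 0.16
((p1 ∨ ¬p2) → (p2 ∧ ((p1 ∧ p1) ∧ p3))): 0.58 > 0.16, so result = 0.16
((((¬p3 ∧ p1) → ((p1 ∨ p1) → ¬((p1 ∨ p1) ∧ (p1 → (p1 ∨ p1))))) → p1) ∧ ((p1 ∨ ¬p2) → (p2 ∧ ((p1 ∧ p1) ∧ p3)))) = min(0.58, 0.16) = 0.16

0.16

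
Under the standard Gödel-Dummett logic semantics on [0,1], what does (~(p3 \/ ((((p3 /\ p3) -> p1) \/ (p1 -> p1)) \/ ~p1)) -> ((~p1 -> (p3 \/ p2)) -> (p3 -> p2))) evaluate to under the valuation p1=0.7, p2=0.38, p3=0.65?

1.00

(p3 /\ p3) = min(0.65, 0.65) = 0.65
((p3 /\ p3) -> p1): 0.65 ≤ 0.7, so result = 1
(p1 -> p1): 0.7 ≤ 0.7, so result = 1
(((p3 /\ p3) -> p1) \/ (p1 -> p1)) = max(1, 1) = 1
~p1: Gödel ¬ of 0.7 = 0 (operand ≠ 0)
((((p3 /\ p3) -> p1) \/ (p1 -> p1)) \/ ~p1) = max(1, 0) = 1
(p3 \/ ((((p3 /\ p3) -> p1) \/ (p1 -> p1)) \/ ~p1)) = max(0.65, 1) = 1
~(p3 \/ ((((p3 /\ p3) -> p1) \/ (p1 -> p1)) \/ ~p1)): Gödel ¬ of 1 = 0 (operand ≠ 0)
~p1: Gödel ¬ of 0.7 = 0 (operand ≠ 0)
(p3 \/ p2) = max(0.65, 0.38) = 0.65
(~p1 -> (p3 \/ p2)): 0 ≤ 0.65, so result = 1
(p3 -> p2): 0.65 > 0.38, so result = 0.38
((~p1 -> (p3 \/ p2)) -> (p3 -> p2)): 1 > 0.38, so result = 0.38
(~(p3 \/ ((((p3 /\ p3) -> p1) \/ (p1 -> p1)) \/ ~p1)) -> ((~p1 -> (p3 \/ p2)) -> (p3 -> p2))): 0 ≤ 0.38, so result = 1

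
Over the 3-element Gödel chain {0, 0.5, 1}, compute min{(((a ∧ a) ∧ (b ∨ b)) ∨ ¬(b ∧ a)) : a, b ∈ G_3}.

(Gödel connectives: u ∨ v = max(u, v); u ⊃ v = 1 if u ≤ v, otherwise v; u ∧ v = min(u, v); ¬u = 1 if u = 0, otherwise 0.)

0.50

The minimum is attained at a = 0.5, b = 0.5:
  (a ∧ a) = min(0.5, 0.5) = 0.5
  (b ∨ b) = max(0.5, 0.5) = 0.5
  ((a ∧ a) ∧ (b ∨ b)) = min(0.5, 0.5) = 0.5
  (b ∧ a) = min(0.5, 0.5) = 0.5
  ¬(b ∧ a): Gödel ¬ of 0.5 = 0 (operand ≠ 0)
  (((a ∧ a) ∧ (b ∨ b)) ∨ ¬(b ∧ a)) = max(0.5, 0) = 0.5
Checking all 9 assignments confirms none give a value below 0.50.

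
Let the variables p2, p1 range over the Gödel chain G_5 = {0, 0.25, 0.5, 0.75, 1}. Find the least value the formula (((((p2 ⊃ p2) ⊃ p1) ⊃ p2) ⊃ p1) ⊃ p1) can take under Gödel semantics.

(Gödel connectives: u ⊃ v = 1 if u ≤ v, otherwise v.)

0.25

The minimum is attained at p2 = 0, p1 = 0.25:
  (p2 ⊃ p2): 0 ≤ 0, so result = 1
  ((p2 ⊃ p2) ⊃ p1): 1 > 0.25, so result = 0.25
  (((p2 ⊃ p2) ⊃ p1) ⊃ p2): 0.25 > 0, so result = 0
  ((((p2 ⊃ p2) ⊃ p1) ⊃ p2) ⊃ p1): 0 ≤ 0.25, so result = 1
  (((((p2 ⊃ p2) ⊃ p1) ⊃ p2) ⊃ p1) ⊃ p1): 1 > 0.25, so result = 0.25
Checking all 25 assignments confirms none give a value below 0.25.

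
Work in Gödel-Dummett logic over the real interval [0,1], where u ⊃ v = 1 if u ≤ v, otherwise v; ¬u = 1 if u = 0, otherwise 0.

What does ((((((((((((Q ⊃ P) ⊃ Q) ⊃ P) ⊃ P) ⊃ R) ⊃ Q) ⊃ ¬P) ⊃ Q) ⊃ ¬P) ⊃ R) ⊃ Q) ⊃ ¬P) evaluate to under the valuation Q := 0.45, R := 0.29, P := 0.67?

0.00

(Q ⊃ P): 0.45 ≤ 0.67, so result = 1
((Q ⊃ P) ⊃ Q): 1 > 0.45, so result = 0.45
(((Q ⊃ P) ⊃ Q) ⊃ P): 0.45 ≤ 0.67, so result = 1
((((Q ⊃ P) ⊃ Q) ⊃ P) ⊃ P): 1 > 0.67, so result = 0.67
(((((Q ⊃ P) ⊃ Q) ⊃ P) ⊃ P) ⊃ R): 0.67 > 0.29, so result = 0.29
((((((Q ⊃ P) ⊃ Q) ⊃ P) ⊃ P) ⊃ R) ⊃ Q): 0.29 ≤ 0.45, so result = 1
¬P: Gödel ¬ of 0.67 = 0 (operand ≠ 0)
(((((((Q ⊃ P) ⊃ Q) ⊃ P) ⊃ P) ⊃ R) ⊃ Q) ⊃ ¬P): 1 > 0, so result = 0
((((((((Q ⊃ P) ⊃ Q) ⊃ P) ⊃ P) ⊃ R) ⊃ Q) ⊃ ¬P) ⊃ Q): 0 ≤ 0.45, so result = 1
¬P: Gödel ¬ of 0.67 = 0 (operand ≠ 0)
(((((((((Q ⊃ P) ⊃ Q) ⊃ P) ⊃ P) ⊃ R) ⊃ Q) ⊃ ¬P) ⊃ Q) ⊃ ¬P): 1 > 0, so result = 0
((((((((((Q ⊃ P) ⊃ Q) ⊃ P) ⊃ P) ⊃ R) ⊃ Q) ⊃ ¬P) ⊃ Q) ⊃ ¬P) ⊃ R): 0 ≤ 0.29, so result = 1
(((((((((((Q ⊃ P) ⊃ Q) ⊃ P) ⊃ P) ⊃ R) ⊃ Q) ⊃ ¬P) ⊃ Q) ⊃ ¬P) ⊃ R) ⊃ Q): 1 > 0.45, so result = 0.45
¬P: Gödel ¬ of 0.67 = 0 (operand ≠ 0)
((((((((((((Q ⊃ P) ⊃ Q) ⊃ P) ⊃ P) ⊃ R) ⊃ Q) ⊃ ¬P) ⊃ Q) ⊃ ¬P) ⊃ R) ⊃ Q) ⊃ ¬P): 0.45 > 0, so result = 0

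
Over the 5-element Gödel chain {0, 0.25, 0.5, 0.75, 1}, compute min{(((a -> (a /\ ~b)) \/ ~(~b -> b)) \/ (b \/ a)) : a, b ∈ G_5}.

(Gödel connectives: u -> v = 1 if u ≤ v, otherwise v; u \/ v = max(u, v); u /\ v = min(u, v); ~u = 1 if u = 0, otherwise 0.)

The minimum is attained at a = 0.25, b = 0.25:
  ~b: Gödel ¬ of 0.25 = 0 (operand ≠ 0)
  (a /\ ~b) = min(0.25, 0) = 0
  (a -> (a /\ ~b)): 0.25 > 0, so result = 0
  ~b: Gödel ¬ of 0.25 = 0 (operand ≠ 0)
  (~b -> b): 0 ≤ 0.25, so result = 1
  ~(~b -> b): Gödel ¬ of 1 = 0 (operand ≠ 0)
  ((a -> (a /\ ~b)) \/ ~(~b -> b)) = max(0, 0) = 0
  (b \/ a) = max(0.25, 0.25) = 0.25
  (((a -> (a /\ ~b)) \/ ~(~b -> b)) \/ (b \/ a)) = max(0, 0.25) = 0.25
Checking all 25 assignments confirms none give a value below 0.25.

0.25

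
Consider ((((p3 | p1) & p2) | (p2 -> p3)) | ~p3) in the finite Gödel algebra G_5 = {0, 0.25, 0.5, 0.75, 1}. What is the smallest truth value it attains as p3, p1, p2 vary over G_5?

0.25

The minimum is attained at p3 = 0.25, p1 = 0, p2 = 0.5:
  (p3 | p1) = max(0.25, 0) = 0.25
  ((p3 | p1) & p2) = min(0.25, 0.5) = 0.25
  (p2 -> p3): 0.5 > 0.25, so result = 0.25
  (((p3 | p1) & p2) | (p2 -> p3)) = max(0.25, 0.25) = 0.25
  ~p3: Gödel ¬ of 0.25 = 0 (operand ≠ 0)
  ((((p3 | p1) & p2) | (p2 -> p3)) | ~p3) = max(0.25, 0) = 0.25
Checking all 125 assignments confirms none give a value below 0.25.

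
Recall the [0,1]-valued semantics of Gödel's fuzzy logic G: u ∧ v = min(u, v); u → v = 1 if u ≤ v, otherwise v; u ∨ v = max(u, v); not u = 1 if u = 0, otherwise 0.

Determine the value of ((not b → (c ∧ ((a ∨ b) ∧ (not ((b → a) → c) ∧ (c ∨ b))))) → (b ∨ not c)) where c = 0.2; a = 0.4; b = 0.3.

0.30

not b: Gödel ¬ of 0.3 = 0 (operand ≠ 0)
(a ∨ b) = max(0.4, 0.3) = 0.4
(b → a): 0.3 ≤ 0.4, so result = 1
((b → a) → c): 1 > 0.2, so result = 0.2
not ((b → a) → c): Gödel ¬ of 0.2 = 0 (operand ≠ 0)
(c ∨ b) = max(0.2, 0.3) = 0.3
(not ((b → a) → c) ∧ (c ∨ b)) = min(0, 0.3) = 0
((a ∨ b) ∧ (not ((b → a) → c) ∧ (c ∨ b))) = min(0.4, 0) = 0
(c ∧ ((a ∨ b) ∧ (not ((b → a) → c) ∧ (c ∨ b)))) = min(0.2, 0) = 0
(not b → (c ∧ ((a ∨ b) ∧ (not ((b → a) → c) ∧ (c ∨ b))))): 0 ≤ 0, so result = 1
not c: Gödel ¬ of 0.2 = 0 (operand ≠ 0)
(b ∨ not c) = max(0.3, 0) = 0.3
((not b → (c ∧ ((a ∨ b) ∧ (not ((b → a) → c) ∧ (c ∨ b))))) → (b ∨ not c)): 1 > 0.3, so result = 0.3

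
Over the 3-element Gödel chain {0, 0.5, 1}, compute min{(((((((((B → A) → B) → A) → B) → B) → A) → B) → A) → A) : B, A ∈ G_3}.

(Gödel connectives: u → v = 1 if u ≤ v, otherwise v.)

The minimum is attained at B = 0, A = 0.5:
  (B → A): 0 ≤ 0.5, so result = 1
  ((B → A) → B): 1 > 0, so result = 0
  (((B → A) → B) → A): 0 ≤ 0.5, so result = 1
  ((((B → A) → B) → A) → B): 1 > 0, so result = 0
  (((((B → A) → B) → A) → B) → B): 0 ≤ 0, so result = 1
  ((((((B → A) → B) → A) → B) → B) → A): 1 > 0.5, so result = 0.5
  (((((((B → A) → B) → A) → B) → B) → A) → B): 0.5 > 0, so result = 0
  ((((((((B → A) → B) → A) → B) → B) → A) → B) → A): 0 ≤ 0.5, so result = 1
  (((((((((B → A) → B) → A) → B) → B) → A) → B) → A) → A): 1 > 0.5, so result = 0.5
Checking all 9 assignments confirms none give a value below 0.50.

0.50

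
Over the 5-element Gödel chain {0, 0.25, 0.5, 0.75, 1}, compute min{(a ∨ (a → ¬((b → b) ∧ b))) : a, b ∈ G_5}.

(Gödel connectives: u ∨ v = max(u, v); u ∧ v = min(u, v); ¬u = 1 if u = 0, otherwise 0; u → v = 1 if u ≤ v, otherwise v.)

0.25

The minimum is attained at a = 0.25, b = 0.25:
  (b → b): 0.25 ≤ 0.25, so result = 1
  ((b → b) ∧ b) = min(1, 0.25) = 0.25
  ¬((b → b) ∧ b): Gödel ¬ of 0.25 = 0 (operand ≠ 0)
  (a → ¬((b → b) ∧ b)): 0.25 > 0, so result = 0
  (a ∨ (a → ¬((b → b) ∧ b))) = max(0.25, 0) = 0.25
Checking all 25 assignments confirms none give a value below 0.25.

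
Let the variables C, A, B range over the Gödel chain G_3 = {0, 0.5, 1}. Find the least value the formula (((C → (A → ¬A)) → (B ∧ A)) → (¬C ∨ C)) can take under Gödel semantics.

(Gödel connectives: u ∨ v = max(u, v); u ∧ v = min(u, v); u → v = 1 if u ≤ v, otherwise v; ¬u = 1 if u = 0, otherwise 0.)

0.50

The minimum is attained at C = 0.5, A = 0.5, B = 0:
  ¬A: Gödel ¬ of 0.5 = 0 (operand ≠ 0)
  (A → ¬A): 0.5 > 0, so result = 0
  (C → (A → ¬A)): 0.5 > 0, so result = 0
  (B ∧ A) = min(0, 0.5) = 0
  ((C → (A → ¬A)) → (B ∧ A)): 0 ≤ 0, so result = 1
  ¬C: Gödel ¬ of 0.5 = 0 (operand ≠ 0)
  (¬C ∨ C) = max(0, 0.5) = 0.5
  (((C → (A → ¬A)) → (B ∧ A)) → (¬C ∨ C)): 1 > 0.5, so result = 0.5
Checking all 27 assignments confirms none give a value below 0.50.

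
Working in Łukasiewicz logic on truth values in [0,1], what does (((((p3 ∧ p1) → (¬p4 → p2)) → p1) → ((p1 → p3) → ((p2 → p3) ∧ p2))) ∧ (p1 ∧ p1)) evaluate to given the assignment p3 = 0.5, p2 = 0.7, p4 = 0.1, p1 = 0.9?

0.90

(p3 ∧ p1) = min(0.5, 0.9) = 0.5
¬p4: Łukasiewicz ¬ gives 1 − 0.1 = 0.9
(¬p4 → p2): min(1, 1 − 0.9 + 0.7) = 0.8
((p3 ∧ p1) → (¬p4 → p2)): min(1, 1 − 0.5 + 0.8) = 1
(((p3 ∧ p1) → (¬p4 → p2)) → p1): min(1, 1 − 1 + 0.9) = 0.9
(p1 → p3): min(1, 1 − 0.9 + 0.5) = 0.6
(p2 → p3): min(1, 1 − 0.7 + 0.5) = 0.8
((p2 → p3) ∧ p2) = min(0.8, 0.7) = 0.7
((p1 → p3) → ((p2 → p3) ∧ p2)): min(1, 1 − 0.6 + 0.7) = 1
((((p3 ∧ p1) → (¬p4 → p2)) → p1) → ((p1 → p3) → ((p2 → p3) ∧ p2))): min(1, 1 − 0.9 + 1) = 1
(p1 ∧ p1) = min(0.9, 0.9) = 0.9
(((((p3 ∧ p1) → (¬p4 → p2)) → p1) → ((p1 → p3) → ((p2 → p3) ∧ p2))) ∧ (p1 ∧ p1)) = min(1, 0.9) = 0.9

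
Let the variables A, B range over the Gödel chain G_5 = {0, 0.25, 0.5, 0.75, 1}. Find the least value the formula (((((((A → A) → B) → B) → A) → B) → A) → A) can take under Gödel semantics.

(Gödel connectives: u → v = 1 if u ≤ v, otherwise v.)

0.25

The minimum is attained at A = 0.25, B = 0:
  (A → A): 0.25 ≤ 0.25, so result = 1
  ((A → A) → B): 1 > 0, so result = 0
  (((A → A) → B) → B): 0 ≤ 0, so result = 1
  ((((A → A) → B) → B) → A): 1 > 0.25, so result = 0.25
  (((((A → A) → B) → B) → A) → B): 0.25 > 0, so result = 0
  ((((((A → A) → B) → B) → A) → B) → A): 0 ≤ 0.25, so result = 1
  (((((((A → A) → B) → B) → A) → B) → A) → A): 1 > 0.25, so result = 0.25
Checking all 25 assignments confirms none give a value below 0.25.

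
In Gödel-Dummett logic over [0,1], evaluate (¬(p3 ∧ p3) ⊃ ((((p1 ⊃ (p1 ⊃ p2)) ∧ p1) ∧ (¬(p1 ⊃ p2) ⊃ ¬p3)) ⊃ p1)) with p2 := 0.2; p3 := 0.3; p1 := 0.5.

1.00

(p3 ∧ p3) = min(0.3, 0.3) = 0.3
¬(p3 ∧ p3): Gödel ¬ of 0.3 = 0 (operand ≠ 0)
(p1 ⊃ p2): 0.5 > 0.2, so result = 0.2
(p1 ⊃ (p1 ⊃ p2)): 0.5 > 0.2, so result = 0.2
((p1 ⊃ (p1 ⊃ p2)) ∧ p1) = min(0.2, 0.5) = 0.2
(p1 ⊃ p2): 0.5 > 0.2, so result = 0.2
¬(p1 ⊃ p2): Gödel ¬ of 0.2 = 0 (operand ≠ 0)
¬p3: Gödel ¬ of 0.3 = 0 (operand ≠ 0)
(¬(p1 ⊃ p2) ⊃ ¬p3): 0 ≤ 0, so result = 1
(((p1 ⊃ (p1 ⊃ p2)) ∧ p1) ∧ (¬(p1 ⊃ p2) ⊃ ¬p3)) = min(0.2, 1) = 0.2
((((p1 ⊃ (p1 ⊃ p2)) ∧ p1) ∧ (¬(p1 ⊃ p2) ⊃ ¬p3)) ⊃ p1): 0.2 ≤ 0.5, so result = 1
(¬(p3 ∧ p3) ⊃ ((((p1 ⊃ (p1 ⊃ p2)) ∧ p1) ∧ (¬(p1 ⊃ p2) ⊃ ¬p3)) ⊃ p1)): 0 ≤ 1, so result = 1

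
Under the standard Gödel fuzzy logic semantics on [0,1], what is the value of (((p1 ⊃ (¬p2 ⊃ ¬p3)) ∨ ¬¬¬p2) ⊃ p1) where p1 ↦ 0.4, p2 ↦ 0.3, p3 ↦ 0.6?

¬p2: Gödel ¬ of 0.3 = 0 (operand ≠ 0)
¬p3: Gödel ¬ of 0.6 = 0 (operand ≠ 0)
(¬p2 ⊃ ¬p3): 0 ≤ 0, so result = 1
(p1 ⊃ (¬p2 ⊃ ¬p3)): 0.4 ≤ 1, so result = 1
¬p2: Gödel ¬ of 0.3 = 0 (operand ≠ 0)
¬¬p2: Gödel ¬ of 0 = 1 (operand is 0)
¬¬¬p2: Gödel ¬ of 1 = 0 (operand ≠ 0)
((p1 ⊃ (¬p2 ⊃ ¬p3)) ∨ ¬¬¬p2) = max(1, 0) = 1
(((p1 ⊃ (¬p2 ⊃ ¬p3)) ∨ ¬¬¬p2) ⊃ p1): 1 > 0.4, so result = 0.4

0.40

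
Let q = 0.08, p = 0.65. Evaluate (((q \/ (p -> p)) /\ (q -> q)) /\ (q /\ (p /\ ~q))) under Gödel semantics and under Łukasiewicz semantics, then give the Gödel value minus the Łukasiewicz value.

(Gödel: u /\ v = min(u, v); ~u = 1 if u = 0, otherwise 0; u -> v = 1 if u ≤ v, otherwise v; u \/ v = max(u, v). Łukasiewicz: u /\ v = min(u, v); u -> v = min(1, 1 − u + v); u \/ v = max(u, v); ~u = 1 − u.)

Gödel evaluation:
  (p -> p): 0.65 ≤ 0.65, so result = 1
  (q \/ (p -> p)) = max(0.08, 1) = 1
  (q -> q): 0.08 ≤ 0.08, so result = 1
  ((q \/ (p -> p)) /\ (q -> q)) = min(1, 1) = 1
  ~q: Gödel ¬ of 0.08 = 0 (operand ≠ 0)
  (p /\ ~q) = min(0.65, 0) = 0
  (q /\ (p /\ ~q)) = min(0.08, 0) = 0
  (((q \/ (p -> p)) /\ (q -> q)) /\ (q /\ (p /\ ~q))) = min(1, 0) = 0
  Gödel value = 0
Łukasiewicz evaluation:
  (p -> p): min(1, 1 − 0.65 + 0.65) = 1
  (q \/ (p -> p)) = max(0.08, 1) = 1
  (q -> q): min(1, 1 − 0.08 + 0.08) = 1
  ((q \/ (p -> p)) /\ (q -> q)) = min(1, 1) = 1
  ~q: Łukasiewicz ¬ gives 1 − 0.08 = 0.92
  (p /\ ~q) = min(0.65, 0.92) = 0.65
  (q /\ (p /\ ~q)) = min(0.08, 0.65) = 0.08
  (((q \/ (p -> p)) /\ (q -> q)) /\ (q /\ (p /\ ~q))) = min(1, 0.08) = 0.08
  Łukasiewicz value = 0.08
Difference: 0 − 0.08 = -0.08

-0.08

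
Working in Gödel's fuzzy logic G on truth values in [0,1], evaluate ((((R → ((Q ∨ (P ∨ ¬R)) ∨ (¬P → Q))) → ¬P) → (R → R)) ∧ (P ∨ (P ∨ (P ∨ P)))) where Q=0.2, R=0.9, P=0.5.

¬R: Gödel ¬ of 0.9 = 0 (operand ≠ 0)
(P ∨ ¬R) = max(0.5, 0) = 0.5
(Q ∨ (P ∨ ¬R)) = max(0.2, 0.5) = 0.5
¬P: Gödel ¬ of 0.5 = 0 (operand ≠ 0)
(¬P → Q): 0 ≤ 0.2, so result = 1
((Q ∨ (P ∨ ¬R)) ∨ (¬P → Q)) = max(0.5, 1) = 1
(R → ((Q ∨ (P ∨ ¬R)) ∨ (¬P → Q))): 0.9 ≤ 1, so result = 1
¬P: Gödel ¬ of 0.5 = 0 (operand ≠ 0)
((R → ((Q ∨ (P ∨ ¬R)) ∨ (¬P → Q))) → ¬P): 1 > 0, so result = 0
(R → R): 0.9 ≤ 0.9, so result = 1
(((R → ((Q ∨ (P ∨ ¬R)) ∨ (¬P → Q))) → ¬P) → (R → R)): 0 ≤ 1, so result = 1
(P ∨ P) = max(0.5, 0.5) = 0.5
(P ∨ (P ∨ P)) = max(0.5, 0.5) = 0.5
(P ∨ (P ∨ (P ∨ P))) = max(0.5, 0.5) = 0.5
((((R → ((Q ∨ (P ∨ ¬R)) ∨ (¬P → Q))) → ¬P) → (R → R)) ∧ (P ∨ (P ∨ (P ∨ P)))) = min(1, 0.5) = 0.5

0.50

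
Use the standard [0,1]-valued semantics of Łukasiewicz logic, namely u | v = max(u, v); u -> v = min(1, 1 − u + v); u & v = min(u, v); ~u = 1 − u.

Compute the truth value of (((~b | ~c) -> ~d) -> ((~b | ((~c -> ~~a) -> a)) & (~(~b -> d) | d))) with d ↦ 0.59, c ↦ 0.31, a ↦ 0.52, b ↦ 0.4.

~b: Łukasiewicz ¬ gives 1 − 0.4 = 0.6
~c: Łukasiewicz ¬ gives 1 − 0.31 = 0.69
(~b | ~c) = max(0.6, 0.69) = 0.69
~d: Łukasiewicz ¬ gives 1 − 0.59 = 0.41
((~b | ~c) -> ~d): min(1, 1 − 0.69 + 0.41) = 0.72
~b: Łukasiewicz ¬ gives 1 − 0.4 = 0.6
~c: Łukasiewicz ¬ gives 1 − 0.31 = 0.69
~a: Łukasiewicz ¬ gives 1 − 0.52 = 0.48
~~a: Łukasiewicz ¬ gives 1 − 0.48 = 0.52
(~c -> ~~a): min(1, 1 − 0.69 + 0.52) = 0.83
((~c -> ~~a) -> a): min(1, 1 − 0.83 + 0.52) = 0.69
(~b | ((~c -> ~~a) -> a)) = max(0.6, 0.69) = 0.69
~b: Łukasiewicz ¬ gives 1 − 0.4 = 0.6
(~b -> d): min(1, 1 − 0.6 + 0.59) = 0.99
~(~b -> d): Łukasiewicz ¬ gives 1 − 0.99 = 0.01
(~(~b -> d) | d) = max(0.01, 0.59) = 0.59
((~b | ((~c -> ~~a) -> a)) & (~(~b -> d) | d)) = min(0.69, 0.59) = 0.59
(((~b | ~c) -> ~d) -> ((~b | ((~c -> ~~a) -> a)) & (~(~b -> d) | d))): min(1, 1 − 0.72 + 0.59) = 0.87

0.87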